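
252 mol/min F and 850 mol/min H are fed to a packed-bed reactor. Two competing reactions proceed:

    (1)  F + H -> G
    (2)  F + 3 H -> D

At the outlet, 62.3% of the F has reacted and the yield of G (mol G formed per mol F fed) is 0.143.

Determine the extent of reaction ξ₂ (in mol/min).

Yield of G: 1ξ₁ / 252 = 0.143 → ξ₁ = 36.04 mol/min.
Conversion of F: 1ξ₁ + 1ξ₂ = 0.623 × 252 = 157 → ξ₂ = 121 mol/min.
Outlet amounts (n = n₀ + Σ ν·ξ):
  F: 252 − 1(36.04) − 1(121) = 95
  H: 850 − 1(36.04) − 3(121) = 451.1
  G: 0 + 1(36.04) = 36.04
  D: 0 + 1(121) = 121

ξ₂ = 121 mol/min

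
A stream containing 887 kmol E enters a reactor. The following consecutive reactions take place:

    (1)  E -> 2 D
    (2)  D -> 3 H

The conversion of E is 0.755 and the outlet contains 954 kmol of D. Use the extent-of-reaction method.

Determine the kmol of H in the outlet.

1160 kmol

Conversion of E: E consumed = 1ξ₁ = 0.755 × 887 → ξ₁ = 669.7 kmol.
D balance: n_D = 0 + 2ξ₁ − 1ξ₂ = 954 → ξ₂ = (2·669.7 − 954)/1 = 385.4 kmol.
Outlet amounts (n = n₀ + Σ ν·ξ):
  E: 887 − 1(669.7) = 217.3
  D: 0 + 2(669.7) − 1(385.4) = 954
  H: 0 + 3(385.4) = 1156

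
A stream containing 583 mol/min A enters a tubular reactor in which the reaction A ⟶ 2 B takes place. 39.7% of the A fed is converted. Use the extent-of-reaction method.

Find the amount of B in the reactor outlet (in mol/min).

463 mol/min

A reacted = 0.397 × 583 = 231.5 mol/min; ν_A = −1, so ξ = 231.5/1 = 231.5 mol/min.
Outlet amounts (n = n₀ + ν ξ):
  A: 583 − 1(231.5) = 351.5
  B: 0 + 2(231.5) = 462.9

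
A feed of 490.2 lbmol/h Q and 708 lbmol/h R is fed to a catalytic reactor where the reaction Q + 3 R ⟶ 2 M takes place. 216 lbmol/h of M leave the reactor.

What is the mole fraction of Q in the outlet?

0.389

For M: n = n₀ + 2ξ → 216 = 0 + 2ξ, giving ξ = 108 lbmol/h.
Outlet amounts (n = n₀ + ν ξ):
  Q: 490.2 − 1(108) = 382.2
  R: 708 − 3(108) = 384
  M: 0 + 2(108) = 216
Total out = 982.2 lbmol/h; y_Q = 382.2 / 982.2 = 0.3891.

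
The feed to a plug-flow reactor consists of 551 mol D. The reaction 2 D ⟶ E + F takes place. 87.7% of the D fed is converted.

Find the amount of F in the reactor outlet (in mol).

D reacted = 0.877 × 551 = 483.2 mol; ν_D = −2, so ξ = 483.2/2 = 241.6 mol.
Outlet amounts (n = n₀ + ν ξ):
  D: 551 − 2(241.6) = 67.77
  E: 0 + 1(241.6) = 241.6
  F: 0 + 1(241.6) = 241.6

242 mol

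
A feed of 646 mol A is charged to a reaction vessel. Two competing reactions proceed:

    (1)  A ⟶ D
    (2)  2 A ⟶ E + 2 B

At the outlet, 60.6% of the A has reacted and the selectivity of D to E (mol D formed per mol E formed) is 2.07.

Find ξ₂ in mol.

ξ₂ = 96.2 mol

Conversion of A: A consumed = 0.606 × 646 = 391.5 mol = 1ξ₁ + 2ξ₂.
Selectivity: 1ξ₁ / (1ξ₂) = 2.07 → ξ₁ = 2.07 ξ₂.
Substitute: (1·2.07 + 2) ξ₂ = 391.5 → ξ₂ = 96.19 mol, ξ₁ = 199.1 mol.
Outlet amounts (n = n₀ + Σ ν·ξ):
  A: 646 − 1(199.1) − 2(96.19) = 254.5
  D: 0 + 1(199.1) = 199.1
  E: 0 + 1(96.19) = 96.19
  B: 0 + 2(96.19) = 192.4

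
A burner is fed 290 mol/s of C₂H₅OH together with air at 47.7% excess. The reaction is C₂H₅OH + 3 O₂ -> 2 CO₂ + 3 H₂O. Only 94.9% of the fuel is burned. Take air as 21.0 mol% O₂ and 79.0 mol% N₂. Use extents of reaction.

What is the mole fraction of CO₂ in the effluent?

Stoichiometric O₂ = 3 × 290 = 870 mol/s; O₂ fed = 870 × 1.477 = 1285 mol/s.
N₂ fed = 1285 × 79/21 = 4834 mol/s.
Fuel reacted = 0.949 × 290 → ξ = 275.2 mol/s.
Outlet (n = n₀ + ν ξ):
  C₂H₅OH: 290 − 1(275.2) = 14.79
  O₂: 1285 − 3(275.2) = 459.4
  N₂: 4834 (inert)
  CO₂: 0 + 2(275.2) = 550.4
  H₂O: 0 + 3(275.2) = 825.6
Total out = 6684 mol/s; y_CO₂ = 550.4 / 6684 = 0.08235.

0.0823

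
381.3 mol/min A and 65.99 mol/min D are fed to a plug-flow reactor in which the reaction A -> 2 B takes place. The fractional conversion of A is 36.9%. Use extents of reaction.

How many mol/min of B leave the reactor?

281 mol/min

A reacted = 0.369 × 381.3 = 140.7 mol/min; ν_A = −1, so ξ = 140.7/1 = 140.7 mol/min.
Outlet amounts (n = n₀ + ν ξ):
  A: 381.3 − 1(140.7) = 240.6
  B: 0 + 2(140.7) = 281.4
  D: 65.99 (inert)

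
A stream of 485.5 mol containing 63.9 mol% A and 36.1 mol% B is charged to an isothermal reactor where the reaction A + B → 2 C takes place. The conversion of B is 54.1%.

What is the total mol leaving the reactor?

486 mol

B reacted = 0.541 × 175.3 = 94.82 mol; ν_B = −1, so ξ = 94.82/1 = 94.82 mol.
Outlet amounts (n = n₀ + ν ξ):
  A: 310.2 − 1(94.82) = 215.4
  B: 175.3 − 1(94.82) = 80.45
  C: 0 + 2(94.82) = 189.6
Total out = 215.4 + 80.45 + 189.6 = 485.5 mol.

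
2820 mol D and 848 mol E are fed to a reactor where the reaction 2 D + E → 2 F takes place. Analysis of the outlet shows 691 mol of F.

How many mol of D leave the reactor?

2130 mol

For F: n = n₀ + 2ξ → 691 = 0 + 2ξ, giving ξ = 345.5 mol.
Outlet amounts (n = n₀ + ν ξ):
  D: 2820 − 2(345.5) = 2129
  E: 848 − 1(345.5) = 502.5
  F: 0 + 2(345.5) = 691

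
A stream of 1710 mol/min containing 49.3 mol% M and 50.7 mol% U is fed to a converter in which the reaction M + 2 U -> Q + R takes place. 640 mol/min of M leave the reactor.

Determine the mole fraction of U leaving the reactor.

For M: n = n₀ − 1ξ → 640 = 843 − 1ξ, giving ξ = 203 mol/min.
Outlet amounts (n = n₀ + ν ξ):
  M: 843 − 1(203) = 640
  U: 867 − 2(203) = 460.9
  Q: 0 + 1(203) = 203
  R: 0 + 1(203) = 203
Total out = 1507 mol/min; y_U = 460.9 / 1507 = 0.3059.

0.306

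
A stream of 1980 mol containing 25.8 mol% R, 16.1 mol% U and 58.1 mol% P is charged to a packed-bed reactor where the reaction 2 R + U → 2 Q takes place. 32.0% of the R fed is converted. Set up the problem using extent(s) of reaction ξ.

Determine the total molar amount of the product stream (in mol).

R reacted = 0.32 × 510.8 = 163.5 mol; ν_R = −2, so ξ = 163.5/2 = 81.73 mol.
Outlet amounts (n = n₀ + ν ξ):
  R: 510.8 − 2(81.73) = 347.4
  U: 318.8 − 1(81.73) = 237
  Q: 0 + 2(81.73) = 163.5
  P: 1150 (inert)
Total out = 347.4 + 237 + 163.5 + 1150 = 1898 mol.

1900 mol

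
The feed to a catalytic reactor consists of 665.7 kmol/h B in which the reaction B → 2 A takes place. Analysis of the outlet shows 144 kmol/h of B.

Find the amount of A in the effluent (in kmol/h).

1040 kmol/h

For B: n = n₀ − 1ξ → 144 = 665.7 − 1ξ, giving ξ = 521.7 kmol/h.
Outlet amounts (n = n₀ + ν ξ):
  B: 665.7 − 1(521.7) = 144
  A: 0 + 2(521.7) = 1043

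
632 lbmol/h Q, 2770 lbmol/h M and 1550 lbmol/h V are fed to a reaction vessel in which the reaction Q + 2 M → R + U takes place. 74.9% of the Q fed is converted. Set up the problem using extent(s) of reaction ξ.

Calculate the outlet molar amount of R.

Q reacted = 0.749 × 632 = 473.4 lbmol/h; ν_Q = −1, so ξ = 473.4/1 = 473.4 lbmol/h.
Outlet amounts (n = n₀ + ν ξ):
  Q: 632 − 1(473.4) = 158.6
  M: 2770 − 2(473.4) = 1823
  R: 0 + 1(473.4) = 473.4
  U: 0 + 1(473.4) = 473.4
  V: 1550 (inert)

473 lbmol/h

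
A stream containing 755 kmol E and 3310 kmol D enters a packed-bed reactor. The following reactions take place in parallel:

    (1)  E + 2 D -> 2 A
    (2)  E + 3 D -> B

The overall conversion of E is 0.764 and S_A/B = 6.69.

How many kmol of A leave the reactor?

Conversion of E: E consumed = 0.764 × 755 = 576.8 kmol = 1ξ₁ + 1ξ₂.
Selectivity: 2ξ₁ / (1ξ₂) = 6.69 → ξ₁ = 3.345 ξ₂.
Substitute: (1·3.345 + 1) ξ₂ = 576.8 → ξ₂ = 132.8 kmol, ξ₁ = 444.1 kmol.
Outlet amounts (n = n₀ + Σ ν·ξ):
  E: 755 − 1(444.1) − 1(132.8) = 178.2
  D: 3310 − 2(444.1) − 3(132.8) = 2024
  A: 0 + 2(444.1) = 888.1
  B: 0 + 1(132.8) = 132.8

888 kmol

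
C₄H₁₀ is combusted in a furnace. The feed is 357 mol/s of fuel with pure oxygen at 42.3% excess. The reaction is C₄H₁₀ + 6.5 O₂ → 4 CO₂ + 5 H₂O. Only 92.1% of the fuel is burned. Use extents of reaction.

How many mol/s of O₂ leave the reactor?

Stoichiometric O₂ = 6.5 × 357 = 2320 mol/s; O₂ fed = 2320 × 1.423 = 3302 mol/s.
Fuel reacted = 0.921 × 357 → ξ = 328.8 mol/s.
Outlet (n = n₀ + ν ξ):
  C₄H₁₀: 357 − 1(328.8) = 28.2
  O₂: 3302 − 6.5(328.8) = 1165
  CO₂: 0 + 4(328.8) = 1315
  H₂O: 0 + 5(328.8) = 1644

1160 mol/s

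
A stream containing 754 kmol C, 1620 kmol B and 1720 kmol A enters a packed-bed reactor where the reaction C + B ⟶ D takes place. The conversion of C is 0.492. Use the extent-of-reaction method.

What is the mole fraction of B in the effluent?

0.335

C reacted = 0.492 × 754 = 371 kmol; ν_C = −1, so ξ = 371/1 = 371 kmol.
Outlet amounts (n = n₀ + ν ξ):
  C: 754 − 1(371) = 383
  B: 1620 − 1(371) = 1249
  D: 0 + 1(371) = 371
  A: 1720 (inert)
Total out = 3723 kmol; y_B = 1249 / 3723 = 0.3355.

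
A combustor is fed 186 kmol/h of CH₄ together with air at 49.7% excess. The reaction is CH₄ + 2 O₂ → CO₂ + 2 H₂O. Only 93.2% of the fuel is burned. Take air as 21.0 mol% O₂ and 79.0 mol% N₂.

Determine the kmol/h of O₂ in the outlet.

210 kmol/h

Stoichiometric O₂ = 2 × 186 = 372 kmol/h; O₂ fed = 372 × 1.497 = 556.9 kmol/h.
N₂ fed = 556.9 × 79/21 = 2095 kmol/h.
Fuel reacted = 0.932 × 186 → ξ = 173.4 kmol/h.
Outlet (n = n₀ + ν ξ):
  CH₄: 186 − 1(173.4) = 12.65
  O₂: 556.9 − 2(173.4) = 210.2
  N₂: 2095 (inert)
  CO₂: 0 + 1(173.4) = 173.4
  H₂O: 0 + 2(173.4) = 346.7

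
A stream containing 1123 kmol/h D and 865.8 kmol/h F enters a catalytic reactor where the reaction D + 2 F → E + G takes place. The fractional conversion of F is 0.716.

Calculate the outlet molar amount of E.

F reacted = 0.716 × 865.8 = 619.9 kmol/h; ν_F = −2, so ξ = 619.9/2 = 310 kmol/h.
Outlet amounts (n = n₀ + ν ξ):
  D: 1123 − 1(310) = 813
  F: 865.8 − 2(310) = 245.9
  E: 0 + 1(310) = 310
  G: 0 + 1(310) = 310

310 kmol/h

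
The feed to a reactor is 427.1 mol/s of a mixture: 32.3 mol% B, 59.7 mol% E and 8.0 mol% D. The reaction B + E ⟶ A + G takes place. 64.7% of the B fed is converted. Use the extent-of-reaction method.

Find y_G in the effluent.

0.209

B reacted = 0.647 × 138 = 89.26 mol/s; ν_B = −1, so ξ = 89.26/1 = 89.26 mol/s.
Outlet amounts (n = n₀ + ν ξ):
  B: 138 − 1(89.26) = 48.7
  E: 255 − 1(89.26) = 165.7
  A: 0 + 1(89.26) = 89.26
  G: 0 + 1(89.26) = 89.26
  D: 34.17 (inert)
Total out = 427.1 mol/s; y_G = 89.26 / 427.1 = 0.209.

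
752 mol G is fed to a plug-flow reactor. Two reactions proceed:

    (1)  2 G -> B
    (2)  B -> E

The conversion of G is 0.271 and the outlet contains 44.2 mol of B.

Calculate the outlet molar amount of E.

Conversion of G: G consumed = 2ξ₁ = 0.271 × 752 → ξ₁ = 101.9 mol.
B balance: n_B = 0 + 1ξ₁ − 1ξ₂ = 44.2 → ξ₂ = (1·101.9 − 44.2)/1 = 57.7 mol.
Outlet amounts (n = n₀ + Σ ν·ξ):
  G: 752 − 2(101.9) = 548.2
  B: 0 + 1(101.9) − 1(57.7) = 44.2
  E: 0 + 1(57.7) = 57.7

57.7 mol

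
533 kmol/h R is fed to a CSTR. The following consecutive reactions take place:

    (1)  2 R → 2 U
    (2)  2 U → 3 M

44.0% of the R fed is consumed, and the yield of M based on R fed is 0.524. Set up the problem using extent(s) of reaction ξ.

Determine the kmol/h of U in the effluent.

Conversion of R: R consumed = 2ξ₁ = 0.44 × 533 → ξ₁ = 117.3 kmol/h.
Yield of M: 3ξ₂ / 533 = 0.524 → ξ₂ = 93.1 kmol/h.
Outlet amounts (n = n₀ + Σ ν·ξ):
  R: 533 − 2(117.3) = 298.5
  U: 0 + 2(117.3) − 2(93.1) = 48.33
  M: 0 + 3(93.1) = 279.3

48.3 kmol/h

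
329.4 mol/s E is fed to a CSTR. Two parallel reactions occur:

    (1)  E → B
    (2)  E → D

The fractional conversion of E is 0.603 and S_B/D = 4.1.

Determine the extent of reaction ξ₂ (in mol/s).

Conversion of E: E consumed = 0.603 × 329.4 = 198.6 mol/s = 1ξ₁ + 1ξ₂.
Selectivity: 1ξ₁ / (1ξ₂) = 4.1 → ξ₁ = 4.1 ξ₂.
Substitute: (1·4.1 + 1) ξ₂ = 198.6 → ξ₂ = 38.95 mol/s, ξ₁ = 159.7 mol/s.
Outlet amounts (n = n₀ + Σ ν·ξ):
  E: 329.4 − 1(159.7) − 1(38.95) = 130.8
  B: 0 + 1(159.7) = 159.7
  D: 0 + 1(38.95) = 38.95

ξ₂ = 38.9 mol/s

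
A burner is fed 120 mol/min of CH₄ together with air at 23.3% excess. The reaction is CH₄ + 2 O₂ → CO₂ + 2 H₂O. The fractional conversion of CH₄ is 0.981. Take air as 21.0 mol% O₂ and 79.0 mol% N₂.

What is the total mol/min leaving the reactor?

Stoichiometric O₂ = 2 × 120 = 240 mol/min; O₂ fed = 240 × 1.233 = 295.9 mol/min.
N₂ fed = 295.9 × 79/21 = 1113 mol/min.
Fuel reacted = 0.981 × 120 → ξ = 117.7 mol/min.
Outlet (n = n₀ + ν ξ):
  CH₄: 120 − 1(117.7) = 2.28
  O₂: 295.9 − 2(117.7) = 60.48
  N₂: 1113 (inert)
  CO₂: 0 + 1(117.7) = 117.7
  H₂O: 0 + 2(117.7) = 235.4
Total out = 2.28 + 60.48 + 1113 + 117.7 + 235.4 = 1529 mol/min.

1530 mol/min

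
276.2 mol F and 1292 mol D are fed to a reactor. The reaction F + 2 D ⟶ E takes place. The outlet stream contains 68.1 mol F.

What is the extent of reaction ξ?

For F: n = n₀ − 1ξ → 68.1 = 276.2 − 1ξ, giving ξ = 208.1 mol.
Outlet amounts (n = n₀ + ν ξ):
  F: 276.2 − 1(208.1) = 68.1
  D: 1292 − 2(208.1) = 875.8
  E: 0 + 1(208.1) = 208.1

ξ = 208 mol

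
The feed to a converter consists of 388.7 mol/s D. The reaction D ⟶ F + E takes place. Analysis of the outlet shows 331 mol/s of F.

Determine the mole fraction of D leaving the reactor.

0.0802

For F: n = n₀ + 1ξ → 331 = 0 + 1ξ, giving ξ = 331 mol/s.
Outlet amounts (n = n₀ + ν ξ):
  D: 388.7 − 1(331) = 57.7
  F: 0 + 1(331) = 331
  E: 0 + 1(331) = 331
Total out = 719.7 mol/s; y_D = 57.7 / 719.7 = 0.08017.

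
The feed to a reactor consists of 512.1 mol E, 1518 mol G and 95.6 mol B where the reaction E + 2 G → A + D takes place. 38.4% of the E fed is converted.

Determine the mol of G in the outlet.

E reacted = 0.384 × 512.1 = 196.6 mol; ν_E = −1, so ξ = 196.6/1 = 196.6 mol.
Outlet amounts (n = n₀ + ν ξ):
  E: 512.1 − 1(196.6) = 315.5
  G: 1518 − 2(196.6) = 1125
  A: 0 + 1(196.6) = 196.6
  D: 0 + 1(196.6) = 196.6
  B: 95.6 (inert)

1120 mol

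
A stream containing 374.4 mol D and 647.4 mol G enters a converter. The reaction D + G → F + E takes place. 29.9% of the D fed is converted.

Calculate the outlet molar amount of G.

D reacted = 0.299 × 374.4 = 111.9 mol; ν_D = −1, so ξ = 111.9/1 = 111.9 mol.
Outlet amounts (n = n₀ + ν ξ):
  D: 374.4 − 1(111.9) = 262.5
  G: 647.4 − 1(111.9) = 535.5
  F: 0 + 1(111.9) = 111.9
  E: 0 + 1(111.9) = 111.9

535 mol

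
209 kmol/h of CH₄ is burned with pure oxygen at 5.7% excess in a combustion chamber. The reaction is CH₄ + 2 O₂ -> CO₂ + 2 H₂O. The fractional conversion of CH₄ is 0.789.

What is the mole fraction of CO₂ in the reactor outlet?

0.253

Stoichiometric O₂ = 2 × 209 = 418 kmol/h; O₂ fed = 418 × 1.057 = 441.8 kmol/h.
Fuel reacted = 0.789 × 209 → ξ = 164.9 kmol/h.
Outlet (n = n₀ + ν ξ):
  CH₄: 209 − 1(164.9) = 44.1
  O₂: 441.8 − 2(164.9) = 112
  CO₂: 0 + 1(164.9) = 164.9
  H₂O: 0 + 2(164.9) = 329.8
Total out = 650.8 kmol/h; y_CO₂ = 164.9 / 650.8 = 0.2534.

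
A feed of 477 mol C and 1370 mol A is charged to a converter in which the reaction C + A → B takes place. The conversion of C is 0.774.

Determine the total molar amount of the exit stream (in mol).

1480 mol

C reacted = 0.774 × 477 = 369.2 mol; ν_C = −1, so ξ = 369.2/1 = 369.2 mol.
Outlet amounts (n = n₀ + ν ξ):
  C: 477 − 1(369.2) = 107.8
  A: 1370 − 1(369.2) = 1001
  B: 0 + 1(369.2) = 369.2
Total out = 107.8 + 1001 + 369.2 = 1478 mol.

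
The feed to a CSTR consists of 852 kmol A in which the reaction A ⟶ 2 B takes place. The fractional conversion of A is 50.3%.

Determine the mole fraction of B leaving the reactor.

0.669

A reacted = 0.503 × 852 = 428.6 kmol; ν_A = −1, so ξ = 428.6/1 = 428.6 kmol.
Outlet amounts (n = n₀ + ν ξ):
  A: 852 − 1(428.6) = 423.4
  B: 0 + 2(428.6) = 857.1
Total out = 1281 kmol; y_B = 857.1 / 1281 = 0.6693.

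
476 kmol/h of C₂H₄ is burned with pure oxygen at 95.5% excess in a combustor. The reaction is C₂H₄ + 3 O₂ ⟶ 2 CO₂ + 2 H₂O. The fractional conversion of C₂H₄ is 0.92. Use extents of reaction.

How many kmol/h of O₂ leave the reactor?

Stoichiometric O₂ = 3 × 476 = 1428 kmol/h; O₂ fed = 1428 × 1.955 = 2792 kmol/h.
Fuel reacted = 0.92 × 476 → ξ = 437.9 kmol/h.
Outlet (n = n₀ + ν ξ):
  C₂H₄: 476 − 1(437.9) = 38.08
  O₂: 2792 − 3(437.9) = 1478
  CO₂: 0 + 2(437.9) = 875.8
  H₂O: 0 + 2(437.9) = 875.8

1480 kmol/h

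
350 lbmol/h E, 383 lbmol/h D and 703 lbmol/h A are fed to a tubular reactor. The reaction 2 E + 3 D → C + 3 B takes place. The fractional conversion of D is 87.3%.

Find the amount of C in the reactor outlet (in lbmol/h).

111 lbmol/h

D reacted = 0.873 × 383 = 334.4 lbmol/h; ν_D = −3, so ξ = 334.4/3 = 111.5 lbmol/h.
Outlet amounts (n = n₀ + ν ξ):
  E: 350 − 2(111.5) = 127.1
  D: 383 − 3(111.5) = 48.64
  C: 0 + 1(111.5) = 111.5
  B: 0 + 3(111.5) = 334.4
  A: 703 (inert)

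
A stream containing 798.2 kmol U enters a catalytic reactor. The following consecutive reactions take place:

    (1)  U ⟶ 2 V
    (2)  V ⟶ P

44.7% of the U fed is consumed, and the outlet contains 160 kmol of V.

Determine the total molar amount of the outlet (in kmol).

1150 kmol

Conversion of U: U consumed = 1ξ₁ = 0.447 × 798.2 → ξ₁ = 356.8 kmol.
V balance: n_V = 0 + 2ξ₁ − 1ξ₂ = 160 → ξ₂ = (2·356.8 − 160)/1 = 553.6 kmol.
Outlet amounts (n = n₀ + Σ ν·ξ):
  U: 798.2 − 1(356.8) = 441.4
  V: 0 + 2(356.8) − 1(553.6) = 160
  P: 0 + 1(553.6) = 553.6
Total out = 441.4 + 160 + 553.6 = 1155 kmol.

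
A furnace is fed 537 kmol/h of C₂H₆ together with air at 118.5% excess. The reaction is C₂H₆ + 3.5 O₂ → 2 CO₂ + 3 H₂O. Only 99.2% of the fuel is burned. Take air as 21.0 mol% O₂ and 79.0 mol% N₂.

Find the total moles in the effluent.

Stoichiometric O₂ = 3.5 × 537 = 1880 kmol/h; O₂ fed = 1880 × 2.185 = 4107 kmol/h.
N₂ fed = 4107 × 79/21 = 15450 kmol/h.
Fuel reacted = 0.992 × 537 → ξ = 532.7 kmol/h.
Outlet (n = n₀ + ν ξ):
  C₂H₆: 537 − 1(532.7) = 4.296
  O₂: 4107 − 3.5(532.7) = 2242
  N₂: 15450 (inert)
  CO₂: 0 + 2(532.7) = 1065
  H₂O: 0 + 3(532.7) = 1598
Total out = 4.296 + 2242 + 15450 + 1065 + 1598 = 20360 kmol/h.

20400 kmol/h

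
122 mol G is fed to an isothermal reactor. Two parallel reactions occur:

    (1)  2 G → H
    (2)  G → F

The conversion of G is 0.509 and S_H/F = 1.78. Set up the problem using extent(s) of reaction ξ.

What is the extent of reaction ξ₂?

ξ₂ = 13.6 mol

Conversion of G: G consumed = 0.509 × 122 = 62.1 mol = 2ξ₁ + 1ξ₂.
Selectivity: 1ξ₁ / (1ξ₂) = 1.78 → ξ₁ = 1.78 ξ₂.
Substitute: (2·1.78 + 1) ξ₂ = 62.1 → ξ₂ = 13.62 mol, ξ₁ = 24.24 mol.
Outlet amounts (n = n₀ + Σ ν·ξ):
  G: 122 − 2(24.24) − 1(13.62) = 59.9
  H: 0 + 1(24.24) = 24.24
  F: 0 + 1(13.62) = 13.62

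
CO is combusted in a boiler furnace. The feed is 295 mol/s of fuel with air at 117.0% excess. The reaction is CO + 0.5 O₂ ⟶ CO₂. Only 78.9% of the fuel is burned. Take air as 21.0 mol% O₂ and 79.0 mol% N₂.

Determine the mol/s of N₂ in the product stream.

Stoichiometric O₂ = 0.5 × 295 = 147.5 mol/s; O₂ fed = 147.5 × 2.170 = 320.1 mol/s.
N₂ fed = 320.1 × 79/21 = 1204 mol/s.
Fuel reacted = 0.789 × 295 → ξ = 232.8 mol/s.
Outlet (n = n₀ + ν ξ):
  CO: 295 − 1(232.8) = 62.24
  O₂: 320.1 − 0.5(232.8) = 203.7
  N₂: 1204 (inert)
  CO₂: 0 + 1(232.8) = 232.8

1200 mol/s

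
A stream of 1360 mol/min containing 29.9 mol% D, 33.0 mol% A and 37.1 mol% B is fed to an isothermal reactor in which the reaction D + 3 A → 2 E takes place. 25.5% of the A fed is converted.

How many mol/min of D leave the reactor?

368 mol/min

A reacted = 0.255 × 448.8 = 114.4 mol/min; ν_A = −3, so ξ = 114.4/3 = 38.15 mol/min.
Outlet amounts (n = n₀ + ν ξ):
  D: 406.6 − 1(38.15) = 368.5
  A: 448.8 − 3(38.15) = 334.4
  E: 0 + 2(38.15) = 76.3
  B: 504.6 (inert)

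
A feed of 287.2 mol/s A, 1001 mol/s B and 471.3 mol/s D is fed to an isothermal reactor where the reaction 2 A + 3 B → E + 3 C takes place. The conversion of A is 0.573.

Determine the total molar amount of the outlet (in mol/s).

A reacted = 0.573 × 287.2 = 164.6 mol/s; ν_A = −2, so ξ = 164.6/2 = 82.28 mol/s.
Outlet amounts (n = n₀ + ν ξ):
  A: 287.2 − 2(82.28) = 122.6
  B: 1001 − 3(82.28) = 754.2
  E: 0 + 1(82.28) = 82.28
  C: 0 + 3(82.28) = 246.8
  D: 471.3 (inert)
Total out = 122.6 + 754.2 + 82.28 + 246.8 + 471.3 = 1677 mol/s.

1680 mol/s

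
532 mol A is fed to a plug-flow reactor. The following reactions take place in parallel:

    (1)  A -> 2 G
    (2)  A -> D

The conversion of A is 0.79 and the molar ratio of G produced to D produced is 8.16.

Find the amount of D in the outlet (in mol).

Conversion of A: A consumed = 0.79 × 532 = 420.3 mol = 1ξ₁ + 1ξ₂.
Selectivity: 2ξ₁ / (1ξ₂) = 8.16 → ξ₁ = 4.08 ξ₂.
Substitute: (1·4.08 + 1) ξ₂ = 420.3 → ξ₂ = 82.73 mol, ξ₁ = 337.5 mol.
Outlet amounts (n = n₀ + Σ ν·ξ):
  A: 532 − 1(337.5) − 1(82.73) = 111.7
  G: 0 + 2(337.5) = 675.1
  D: 0 + 1(82.73) = 82.73

82.7 mol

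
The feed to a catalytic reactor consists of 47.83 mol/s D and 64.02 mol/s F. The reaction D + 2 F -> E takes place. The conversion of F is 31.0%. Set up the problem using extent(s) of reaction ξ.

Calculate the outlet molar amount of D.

37.9 mol/s

F reacted = 0.31 × 64.02 = 19.85 mol/s; ν_F = −2, so ξ = 19.85/2 = 9.923 mol/s.
Outlet amounts (n = n₀ + ν ξ):
  D: 47.83 − 1(9.923) = 37.91
  F: 64.02 − 2(9.923) = 44.17
  E: 0 + 1(9.923) = 9.923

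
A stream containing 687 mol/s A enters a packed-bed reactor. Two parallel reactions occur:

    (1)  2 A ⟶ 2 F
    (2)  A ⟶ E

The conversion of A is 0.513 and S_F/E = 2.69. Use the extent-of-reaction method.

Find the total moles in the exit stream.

687 mol/s

Conversion of A: A consumed = 0.513 × 687 = 352.4 mol/s = 2ξ₁ + 1ξ₂.
Selectivity: 2ξ₁ / (1ξ₂) = 2.69 → ξ₁ = 1.345 ξ₂.
Substitute: (2·1.345 + 1) ξ₂ = 352.4 → ξ₂ = 95.51 mol/s, ξ₁ = 128.5 mol/s.
Outlet amounts (n = n₀ + Σ ν·ξ):
  A: 687 − 2(128.5) − 1(95.51) = 334.6
  F: 0 + 2(128.5) = 256.9
  E: 0 + 1(95.51) = 95.51
Total out = 334.6 + 256.9 + 95.51 = 687 mol/s.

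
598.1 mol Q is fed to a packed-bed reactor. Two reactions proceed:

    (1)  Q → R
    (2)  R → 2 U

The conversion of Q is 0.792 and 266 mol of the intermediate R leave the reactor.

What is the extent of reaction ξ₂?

ξ₂ = 208 mol

Conversion of Q: Q consumed = 1ξ₁ = 0.792 × 598.1 → ξ₁ = 473.7 mol.
R balance: n_R = 0 + 1ξ₁ − 1ξ₂ = 266 → ξ₂ = (1·473.7 − 266)/1 = 207.7 mol.
Outlet amounts (n = n₀ + Σ ν·ξ):
  Q: 598.1 − 1(473.7) = 124.4
  R: 0 + 1(473.7) − 1(207.7) = 266
  U: 0 + 2(207.7) = 415.4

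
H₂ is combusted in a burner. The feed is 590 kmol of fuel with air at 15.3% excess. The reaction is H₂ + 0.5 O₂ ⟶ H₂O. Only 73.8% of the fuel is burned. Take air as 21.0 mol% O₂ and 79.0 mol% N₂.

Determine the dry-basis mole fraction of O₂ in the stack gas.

Stoichiometric O₂ = 0.5 × 590 = 295 kmol; O₂ fed = 295 × 1.153 = 340.1 kmol.
N₂ fed = 340.1 × 79/21 = 1280 kmol.
Fuel reacted = 0.738 × 590 → ξ = 435.4 kmol.
Outlet (n = n₀ + ν ξ):
  H₂: 590 − 1(435.4) = 154.6
  O₂: 340.1 − 0.5(435.4) = 122.4
  N₂: 1280 (inert)
  H₂O: 0 + 1(435.4) = 435.4
Dry total = 1557 kmol; y_O₂ (dry) = 122.4 / 1557 = 0.07865.

0.0787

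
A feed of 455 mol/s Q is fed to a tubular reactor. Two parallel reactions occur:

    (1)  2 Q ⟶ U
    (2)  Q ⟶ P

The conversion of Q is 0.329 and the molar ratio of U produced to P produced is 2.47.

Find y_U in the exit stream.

Conversion of Q: Q consumed = 0.329 × 455 = 149.7 mol/s = 2ξ₁ + 1ξ₂.
Selectivity: 1ξ₁ / (1ξ₂) = 2.47 → ξ₁ = 2.47 ξ₂.
Substitute: (2·2.47 + 1) ξ₂ = 149.7 → ξ₂ = 25.2 mol/s, ξ₁ = 62.25 mol/s.
Outlet amounts (n = n₀ + Σ ν·ξ):
  Q: 455 − 2(62.25) − 1(25.2) = 305.3
  U: 0 + 1(62.25) = 62.25
  P: 0 + 1(25.2) = 25.2
Total out = 392.8 mol/s; y_U = 62.25 / 392.8 = 0.1585.

0.158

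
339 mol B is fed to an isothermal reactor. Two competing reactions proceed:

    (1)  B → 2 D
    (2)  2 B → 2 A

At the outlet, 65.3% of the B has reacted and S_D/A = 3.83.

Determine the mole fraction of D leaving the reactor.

Conversion of B: B consumed = 0.653 × 339 = 221.4 mol = 1ξ₁ + 2ξ₂.
Selectivity: 2ξ₁ / (2ξ₂) = 3.83 → ξ₁ = 3.83 ξ₂.
Substitute: (1·3.83 + 2) ξ₂ = 221.4 → ξ₂ = 37.97 mol, ξ₁ = 145.4 mol.
Outlet amounts (n = n₀ + Σ ν·ξ):
  B: 339 − 1(145.4) − 2(37.97) = 117.6
  D: 0 + 2(145.4) = 290.9
  A: 0 + 2(37.97) = 75.94
Total out = 484.4 mol; y_D = 290.9 / 484.4 = 0.6004.

0.6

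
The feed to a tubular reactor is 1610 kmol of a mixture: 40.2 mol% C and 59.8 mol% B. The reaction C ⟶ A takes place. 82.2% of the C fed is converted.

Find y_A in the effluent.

C reacted = 0.822 × 647.2 = 532 kmol; ν_C = −1, so ξ = 532/1 = 532 kmol.
Outlet amounts (n = n₀ + ν ξ):
  C: 647.2 − 1(532) = 115.2
  A: 0 + 1(532) = 532
  B: 962.8 (inert)
Total out = 1610 kmol; y_A = 532 / 1610 = 0.3304.

0.33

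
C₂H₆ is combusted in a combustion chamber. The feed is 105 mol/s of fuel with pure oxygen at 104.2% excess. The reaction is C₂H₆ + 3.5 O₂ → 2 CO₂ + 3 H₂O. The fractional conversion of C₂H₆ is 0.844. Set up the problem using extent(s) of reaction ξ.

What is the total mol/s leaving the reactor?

900 mol/s

Stoichiometric O₂ = 3.5 × 105 = 367.5 mol/s; O₂ fed = 367.5 × 2.042 = 750.4 mol/s.
Fuel reacted = 0.844 × 105 → ξ = 88.62 mol/s.
Outlet (n = n₀ + ν ξ):
  C₂H₆: 105 − 1(88.62) = 16.38
  O₂: 750.4 − 3.5(88.62) = 440.3
  CO₂: 0 + 2(88.62) = 177.2
  H₂O: 0 + 3(88.62) = 265.9
Total out = 16.38 + 440.3 + 177.2 + 265.9 = 899.7 mol/s.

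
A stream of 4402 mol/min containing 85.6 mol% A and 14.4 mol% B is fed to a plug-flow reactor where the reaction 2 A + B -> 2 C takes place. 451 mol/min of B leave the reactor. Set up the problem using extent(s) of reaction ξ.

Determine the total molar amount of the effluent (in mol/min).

4220 mol/min

For B: n = n₀ − 1ξ → 451 = 633.9 − 1ξ, giving ξ = 182.9 mol/min.
Outlet amounts (n = n₀ + ν ξ):
  A: 3768 − 2(182.9) = 3402
  B: 633.9 − 1(182.9) = 451
  C: 0 + 2(182.9) = 365.8
Total out = 3402 + 451 + 365.8 = 4219 mol/min.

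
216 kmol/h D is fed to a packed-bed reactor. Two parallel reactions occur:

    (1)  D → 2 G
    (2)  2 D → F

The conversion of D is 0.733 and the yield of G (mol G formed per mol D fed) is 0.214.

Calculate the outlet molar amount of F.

67.6 kmol/h

Yield of G: 2ξ₁ / 216 = 0.214 → ξ₁ = 23.11 kmol/h.
Conversion of D: 1ξ₁ + 2ξ₂ = 0.733 × 216 = 158.3 → ξ₂ = 67.61 kmol/h.
Outlet amounts (n = n₀ + Σ ν·ξ):
  D: 216 − 1(23.11) − 2(67.61) = 57.67
  G: 0 + 2(23.11) = 46.22
  F: 0 + 1(67.61) = 67.61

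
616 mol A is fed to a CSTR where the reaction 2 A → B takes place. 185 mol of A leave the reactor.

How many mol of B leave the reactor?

216 mol

For A: n = n₀ − 2ξ → 185 = 616 − 2ξ, giving ξ = 215.5 mol.
Outlet amounts (n = n₀ + ν ξ):
  A: 616 − 2(215.5) = 185
  B: 0 + 1(215.5) = 215.5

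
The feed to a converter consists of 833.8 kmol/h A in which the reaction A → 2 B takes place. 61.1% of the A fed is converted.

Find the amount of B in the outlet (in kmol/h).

A reacted = 0.611 × 833.8 = 509.5 kmol/h; ν_A = −1, so ξ = 509.5/1 = 509.5 kmol/h.
Outlet amounts (n = n₀ + ν ξ):
  A: 833.8 − 1(509.5) = 324.3
  B: 0 + 2(509.5) = 1019

1020 kmol/h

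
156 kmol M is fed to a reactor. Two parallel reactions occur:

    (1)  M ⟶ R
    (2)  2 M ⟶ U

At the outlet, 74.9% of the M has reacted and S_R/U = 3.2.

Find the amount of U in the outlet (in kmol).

22.5 kmol

Conversion of M: M consumed = 0.749 × 156 = 116.8 kmol = 1ξ₁ + 2ξ₂.
Selectivity: 1ξ₁ / (1ξ₂) = 3.2 → ξ₁ = 3.2 ξ₂.
Substitute: (1·3.2 + 2) ξ₂ = 116.8 → ξ₂ = 22.47 kmol, ξ₁ = 71.9 kmol.
Outlet amounts (n = n₀ + Σ ν·ξ):
  M: 156 − 1(71.9) − 2(22.47) = 39.16
  R: 0 + 1(71.9) = 71.9
  U: 0 + 1(22.47) = 22.47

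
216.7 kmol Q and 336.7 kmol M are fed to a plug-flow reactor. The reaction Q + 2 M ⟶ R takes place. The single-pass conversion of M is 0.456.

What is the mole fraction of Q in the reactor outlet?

0.35

M reacted = 0.456 × 336.7 = 153.5 kmol; ν_M = −2, so ξ = 153.5/2 = 76.77 kmol.
Outlet amounts (n = n₀ + ν ξ):
  Q: 216.7 − 1(76.77) = 139.9
  M: 336.7 − 2(76.77) = 183.2
  R: 0 + 1(76.77) = 76.77
Total out = 399.9 kmol; y_Q = 139.9 / 399.9 = 0.3499.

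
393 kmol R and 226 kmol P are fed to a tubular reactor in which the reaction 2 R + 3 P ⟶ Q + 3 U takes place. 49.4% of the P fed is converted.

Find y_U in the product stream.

P reacted = 0.494 × 226 = 111.6 kmol; ν_P = −3, so ξ = 111.6/3 = 37.21 kmol.
Outlet amounts (n = n₀ + ν ξ):
  R: 393 − 2(37.21) = 318.6
  P: 226 − 3(37.21) = 114.4
  Q: 0 + 1(37.21) = 37.21
  U: 0 + 3(37.21) = 111.6
Total out = 581.8 kmol; y_U = 111.6 / 581.8 = 0.1919.

0.192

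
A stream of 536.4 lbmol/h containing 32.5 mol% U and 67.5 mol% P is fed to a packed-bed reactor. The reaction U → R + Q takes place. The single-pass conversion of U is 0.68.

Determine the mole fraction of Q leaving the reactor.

U reacted = 0.68 × 174.3 = 118.5 lbmol/h; ν_U = −1, so ξ = 118.5/1 = 118.5 lbmol/h.
Outlet amounts (n = n₀ + ν ξ):
  U: 174.3 − 1(118.5) = 55.79
  R: 0 + 1(118.5) = 118.5
  Q: 0 + 1(118.5) = 118.5
  P: 362.1 (inert)
Total out = 654.9 lbmol/h; y_Q = 118.5 / 654.9 = 0.181.

0.181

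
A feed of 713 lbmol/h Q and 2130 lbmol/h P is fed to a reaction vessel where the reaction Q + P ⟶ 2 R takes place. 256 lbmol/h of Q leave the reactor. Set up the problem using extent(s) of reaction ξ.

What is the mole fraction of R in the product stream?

0.321

For Q: n = n₀ − 1ξ → 256 = 713 − 1ξ, giving ξ = 457 lbmol/h.
Outlet amounts (n = n₀ + ν ξ):
  Q: 713 − 1(457) = 256
  P: 2130 − 1(457) = 1673
  R: 0 + 2(457) = 914
Total out = 2843 lbmol/h; y_R = 914 / 2843 = 0.3215.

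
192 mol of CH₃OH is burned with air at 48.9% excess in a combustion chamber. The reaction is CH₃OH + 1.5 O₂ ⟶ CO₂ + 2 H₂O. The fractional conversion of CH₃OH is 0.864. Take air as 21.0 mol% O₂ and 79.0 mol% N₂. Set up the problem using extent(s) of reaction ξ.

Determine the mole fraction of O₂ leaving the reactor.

Stoichiometric O₂ = 1.5 × 192 = 288 mol; O₂ fed = 288 × 1.489 = 428.8 mol.
N₂ fed = 428.8 × 79/21 = 1613 mol.
Fuel reacted = 0.864 × 192 → ξ = 165.9 mol.
Outlet (n = n₀ + ν ξ):
  CH₃OH: 192 − 1(165.9) = 26.11
  O₂: 428.8 − 1.5(165.9) = 180
  N₂: 1613 (inert)
  CO₂: 0 + 1(165.9) = 165.9
  H₂O: 0 + 2(165.9) = 331.8
Total out = 2317 mol; y_O₂ = 180 / 2317 = 0.07769.

0.0777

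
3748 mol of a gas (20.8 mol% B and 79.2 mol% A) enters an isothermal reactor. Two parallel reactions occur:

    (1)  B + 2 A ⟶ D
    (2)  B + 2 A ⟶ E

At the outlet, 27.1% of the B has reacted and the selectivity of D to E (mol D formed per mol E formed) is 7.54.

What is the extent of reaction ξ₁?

Conversion of B: B consumed = 0.271 × 779.6 = 211.3 mol = 1ξ₁ + 1ξ₂.
Selectivity: 1ξ₁ / (1ξ₂) = 7.54 → ξ₁ = 7.54 ξ₂.
Substitute: (1·7.54 + 1) ξ₂ = 211.3 → ξ₂ = 24.74 mol, ξ₁ = 186.5 mol.
Outlet amounts (n = n₀ + Σ ν·ξ):
  B: 779.6 − 1(186.5) − 1(24.74) = 568.3
  A: 2968 − 2(186.5) − 2(24.74) = 2546
  D: 0 + 1(186.5) = 186.5
  E: 0 + 1(24.74) = 24.74

ξ₁ = 187 mol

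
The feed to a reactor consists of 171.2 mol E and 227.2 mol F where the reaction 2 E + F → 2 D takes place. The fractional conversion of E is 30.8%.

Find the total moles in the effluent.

E reacted = 0.308 × 171.2 = 52.73 mol; ν_E = −2, so ξ = 52.73/2 = 26.36 mol.
Outlet amounts (n = n₀ + ν ξ):
  E: 171.2 − 2(26.36) = 118.5
  F: 227.2 − 1(26.36) = 200.8
  D: 0 + 2(26.36) = 52.73
Total out = 118.5 + 200.8 + 52.73 = 372 mol.

372 mol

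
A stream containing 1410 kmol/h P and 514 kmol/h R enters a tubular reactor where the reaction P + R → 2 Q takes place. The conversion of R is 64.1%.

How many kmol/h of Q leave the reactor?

R reacted = 0.641 × 514 = 329.5 kmol/h; ν_R = −1, so ξ = 329.5/1 = 329.5 kmol/h.
Outlet amounts (n = n₀ + ν ξ):
  P: 1410 − 1(329.5) = 1081
  R: 514 − 1(329.5) = 184.5
  Q: 0 + 2(329.5) = 658.9

659 kmol/h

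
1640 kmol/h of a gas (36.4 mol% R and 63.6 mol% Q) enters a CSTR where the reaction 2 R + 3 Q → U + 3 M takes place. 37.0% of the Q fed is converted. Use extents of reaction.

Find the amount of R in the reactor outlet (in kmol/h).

Q reacted = 0.37 × 1043 = 385.9 kmol/h; ν_Q = −3, so ξ = 385.9/3 = 128.6 kmol/h.
Outlet amounts (n = n₀ + ν ξ):
  R: 597 − 2(128.6) = 339.7
  Q: 1043 − 3(128.6) = 657.1
  U: 0 + 1(128.6) = 128.6
  M: 0 + 3(128.6) = 385.9

340 kmol/h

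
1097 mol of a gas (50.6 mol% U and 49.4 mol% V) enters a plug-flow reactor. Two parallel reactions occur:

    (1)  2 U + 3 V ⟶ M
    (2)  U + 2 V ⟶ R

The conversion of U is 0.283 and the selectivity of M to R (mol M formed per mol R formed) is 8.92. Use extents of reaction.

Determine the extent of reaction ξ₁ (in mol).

Conversion of U: U consumed = 0.283 × 555.1 = 157.1 mol = 2ξ₁ + 1ξ₂.
Selectivity: 1ξ₁ / (1ξ₂) = 8.92 → ξ₁ = 8.92 ξ₂.
Substitute: (2·8.92 + 1) ξ₂ = 157.1 → ξ₂ = 8.338 mol, ξ₁ = 74.38 mol.
Outlet amounts (n = n₀ + Σ ν·ξ):
  U: 555.1 − 2(74.38) − 1(8.338) = 398
  V: 541.9 − 3(74.38) − 2(8.338) = 302.1
  M: 0 + 1(74.38) = 74.38
  R: 0 + 1(8.338) = 8.338

ξ₁ = 74.4 mol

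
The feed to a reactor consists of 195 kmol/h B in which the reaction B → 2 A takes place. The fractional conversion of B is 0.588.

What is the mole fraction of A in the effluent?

B reacted = 0.588 × 195 = 114.7 kmol/h; ν_B = −1, so ξ = 114.7/1 = 114.7 kmol/h.
Outlet amounts (n = n₀ + ν ξ):
  B: 195 − 1(114.7) = 80.34
  A: 0 + 2(114.7) = 229.3
Total out = 309.7 kmol/h; y_A = 229.3 / 309.7 = 0.7406.

0.741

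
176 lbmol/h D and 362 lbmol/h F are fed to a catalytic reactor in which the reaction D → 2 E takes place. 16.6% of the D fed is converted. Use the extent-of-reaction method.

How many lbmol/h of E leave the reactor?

D reacted = 0.166 × 176 = 29.22 lbmol/h; ν_D = −1, so ξ = 29.22/1 = 29.22 lbmol/h.
Outlet amounts (n = n₀ + ν ξ):
  D: 176 − 1(29.22) = 146.8
  E: 0 + 2(29.22) = 58.43
  F: 362 (inert)

58.4 lbmol/h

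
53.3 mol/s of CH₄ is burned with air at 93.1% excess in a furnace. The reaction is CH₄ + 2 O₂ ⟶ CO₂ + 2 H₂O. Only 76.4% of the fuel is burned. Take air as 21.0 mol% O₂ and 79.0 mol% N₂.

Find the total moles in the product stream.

1030 mol/s

Stoichiometric O₂ = 2 × 53.3 = 106.6 mol/s; O₂ fed = 106.6 × 1.931 = 205.8 mol/s.
N₂ fed = 205.8 × 79/21 = 774.4 mol/s.
Fuel reacted = 0.764 × 53.3 → ξ = 40.72 mol/s.
Outlet (n = n₀ + ν ξ):
  CH₄: 53.3 − 1(40.72) = 12.58
  O₂: 205.8 − 2(40.72) = 124.4
  N₂: 774.4 (inert)
  CO₂: 0 + 1(40.72) = 40.72
  H₂O: 0 + 2(40.72) = 81.44
Total out = 12.58 + 124.4 + 774.4 + 40.72 + 81.44 = 1034 mol/s.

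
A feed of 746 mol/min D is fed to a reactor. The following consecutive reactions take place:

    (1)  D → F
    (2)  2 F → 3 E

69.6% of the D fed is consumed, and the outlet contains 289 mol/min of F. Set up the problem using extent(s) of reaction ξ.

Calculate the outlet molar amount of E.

345 mol/min

Conversion of D: D consumed = 1ξ₁ = 0.696 × 746 → ξ₁ = 519.2 mol/min.
F balance: n_F = 0 + 1ξ₁ − 2ξ₂ = 289 → ξ₂ = (1·519.2 − 289)/2 = 115.1 mol/min.
Outlet amounts (n = n₀ + Σ ν·ξ):
  D: 746 − 1(519.2) = 226.8
  F: 0 + 1(519.2) − 2(115.1) = 289
  E: 0 + 3(115.1) = 345.3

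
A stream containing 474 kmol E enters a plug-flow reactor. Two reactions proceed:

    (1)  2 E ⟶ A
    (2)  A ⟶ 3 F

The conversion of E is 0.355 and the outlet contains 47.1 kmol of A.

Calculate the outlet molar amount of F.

Conversion of E: E consumed = 2ξ₁ = 0.355 × 474 → ξ₁ = 84.13 kmol.
A balance: n_A = 0 + 1ξ₁ − 1ξ₂ = 47.1 → ξ₂ = (1·84.13 − 47.1)/1 = 37.03 kmol.
Outlet amounts (n = n₀ + Σ ν·ξ):
  E: 474 − 2(84.13) = 305.7
  A: 0 + 1(84.13) − 1(37.03) = 47.1
  F: 0 + 3(37.03) = 111.1

111 kmol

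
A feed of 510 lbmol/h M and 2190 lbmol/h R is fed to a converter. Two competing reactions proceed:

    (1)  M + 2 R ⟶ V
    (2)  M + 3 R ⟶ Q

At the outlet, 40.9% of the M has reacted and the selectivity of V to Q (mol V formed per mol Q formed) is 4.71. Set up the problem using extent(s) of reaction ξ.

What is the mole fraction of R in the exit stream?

0.773

Conversion of M: M consumed = 0.409 × 510 = 208.6 lbmol/h = 1ξ₁ + 1ξ₂.
Selectivity: 1ξ₁ / (1ξ₂) = 4.71 → ξ₁ = 4.71 ξ₂.
Substitute: (1·4.71 + 1) ξ₂ = 208.6 → ξ₂ = 36.53 lbmol/h, ξ₁ = 172.1 lbmol/h.
Outlet amounts (n = n₀ + Σ ν·ξ):
  M: 510 − 1(172.1) − 1(36.53) = 301.4
  R: 2190 − 2(172.1) − 3(36.53) = 1736
  V: 0 + 1(172.1) = 172.1
  Q: 0 + 1(36.53) = 36.53
Total out = 2246 lbmol/h; y_R = 1736 / 2246 = 0.773.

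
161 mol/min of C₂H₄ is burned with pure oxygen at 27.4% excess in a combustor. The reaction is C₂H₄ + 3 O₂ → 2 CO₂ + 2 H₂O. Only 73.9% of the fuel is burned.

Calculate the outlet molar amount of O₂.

258 mol/min

Stoichiometric O₂ = 3 × 161 = 483 mol/min; O₂ fed = 483 × 1.274 = 615.3 mol/min.
Fuel reacted = 0.739 × 161 → ξ = 119 mol/min.
Outlet (n = n₀ + ν ξ):
  C₂H₄: 161 − 1(119) = 42.02
  O₂: 615.3 − 3(119) = 258.4
  CO₂: 0 + 2(119) = 238
  H₂O: 0 + 2(119) = 238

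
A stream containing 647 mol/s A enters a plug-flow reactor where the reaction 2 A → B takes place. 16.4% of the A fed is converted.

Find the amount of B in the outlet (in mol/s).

A reacted = 0.164 × 647 = 106.1 mol/s; ν_A = −2, so ξ = 106.1/2 = 53.05 mol/s.
Outlet amounts (n = n₀ + ν ξ):
  A: 647 − 2(53.05) = 540.9
  B: 0 + 1(53.05) = 53.05

53.1 mol/s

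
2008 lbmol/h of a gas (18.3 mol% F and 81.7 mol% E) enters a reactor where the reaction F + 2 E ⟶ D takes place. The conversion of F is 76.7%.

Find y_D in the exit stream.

0.195

F reacted = 0.767 × 367.5 = 281.8 lbmol/h; ν_F = −1, so ξ = 281.8/1 = 281.8 lbmol/h.
Outlet amounts (n = n₀ + ν ξ):
  F: 367.5 − 1(281.8) = 85.62
  E: 1641 − 2(281.8) = 1077
  D: 0 + 1(281.8) = 281.8
Total out = 1444 lbmol/h; y_D = 281.8 / 1444 = 0.1951.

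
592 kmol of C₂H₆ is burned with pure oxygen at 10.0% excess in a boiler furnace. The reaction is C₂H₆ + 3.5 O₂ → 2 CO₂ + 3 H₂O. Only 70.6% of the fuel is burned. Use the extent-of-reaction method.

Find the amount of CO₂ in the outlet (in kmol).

Stoichiometric O₂ = 3.5 × 592 = 2072 kmol; O₂ fed = 2072 × 1.100 = 2279 kmol.
Fuel reacted = 0.706 × 592 → ξ = 418 kmol.
Outlet (n = n₀ + ν ξ):
  C₂H₆: 592 − 1(418) = 174
  O₂: 2279 − 3.5(418) = 816.4
  CO₂: 0 + 2(418) = 835.9
  H₂O: 0 + 3(418) = 1254

836 kmol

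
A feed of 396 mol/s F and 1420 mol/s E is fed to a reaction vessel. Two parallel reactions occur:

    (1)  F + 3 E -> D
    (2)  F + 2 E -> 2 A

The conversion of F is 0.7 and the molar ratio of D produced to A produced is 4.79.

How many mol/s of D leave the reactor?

Conversion of F: F consumed = 0.7 × 396 = 277.2 mol/s = 1ξ₁ + 1ξ₂.
Selectivity: 1ξ₁ / (2ξ₂) = 4.79 → ξ₁ = 9.58 ξ₂.
Substitute: (1·9.58 + 1) ξ₂ = 277.2 → ξ₂ = 26.2 mol/s, ξ₁ = 251 mol/s.
Outlet amounts (n = n₀ + Σ ν·ξ):
  F: 396 − 1(251) − 1(26.2) = 118.8
  E: 1420 − 3(251) − 2(26.2) = 614.6
  D: 0 + 1(251) = 251
  A: 0 + 2(26.2) = 52.4

251 mol/s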